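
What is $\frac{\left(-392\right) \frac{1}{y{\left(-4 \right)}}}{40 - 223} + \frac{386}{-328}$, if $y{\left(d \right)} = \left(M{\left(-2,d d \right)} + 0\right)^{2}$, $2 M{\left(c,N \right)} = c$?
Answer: $\frac{28969}{30012} \approx 0.96525$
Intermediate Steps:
$M{\left(c,N \right)} = \frac{c}{2}$
$y{\left(d \right)} = 1$ ($y{\left(d \right)} = \left(\frac{1}{2} \left(-2\right) + 0\right)^{2} = \left(-1 + 0\right)^{2} = \left(-1\right)^{2} = 1$)
$\frac{\left(-392\right) \frac{1}{y{\left(-4 \right)}}}{40 - 223} + \frac{386}{-328} = \frac{\left(-392\right) 1^{-1}}{40 - 223} + \frac{386}{-328} = \frac{\left(-392\right) 1}{-183} + 386 \left(- \frac{1}{328}\right) = \left(-392\right) \left(- \frac{1}{183}\right) - \frac{193}{164} = \frac{392}{183} - \frac{193}{164} = \frac{28969}{30012}$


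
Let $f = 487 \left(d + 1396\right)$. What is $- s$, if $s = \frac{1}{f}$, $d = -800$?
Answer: $- \frac{1}{290252} \approx -3.4453 \cdot 10^{-6}$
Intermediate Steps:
$f = 290252$ ($f = 487 \left(-800 + 1396\right) = 487 \cdot 596 = 290252$)
$s = \frac{1}{290252} \approx 3.4453 \cdot 10^{-6}$
$- s = \left(-1\right) \frac{1}{290252} = - \frac{1}{290252}$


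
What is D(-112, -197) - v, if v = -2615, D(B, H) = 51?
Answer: 2666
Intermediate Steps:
D(-112, -197) - v = 51 - 1*(-2615) = 51 + 2615 = 2666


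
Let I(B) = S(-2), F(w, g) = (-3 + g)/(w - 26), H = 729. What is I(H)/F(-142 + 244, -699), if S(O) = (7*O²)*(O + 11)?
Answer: -1064/39 ≈ -27.282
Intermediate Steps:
S(O) = 7*O²*(11 + O) (S(O) = (7*O²)*(11 + O) = 7*O²*(11 + O))
F(w, g) = (-3 + g)/(-26 + w)
I(B) = 252 (I(B) = 7*(-2)²*(11 - 2) = 7*4*9 = 252)
I(H)/F(-142 + 244, -699) = 252/(((-3 - 699)/(-26 + (-142 + 244)))) = 252/((-702/(-26 + 102))) = 252/((-702/76)) = 252/(((1/76)*(-702))) = 252/(-351/38) = 252*(-38/351) = -1064/39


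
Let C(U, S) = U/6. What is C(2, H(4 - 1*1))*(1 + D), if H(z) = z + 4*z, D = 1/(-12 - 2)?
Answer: 13/42 ≈ 0.30952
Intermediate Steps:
D = -1/14 (D = 1/(-14) = -1/14 ≈ -0.071429)
H(z) = 5*z
C(U, S) = U/6 (C(U, S) = U*(1/6) = U/6)
C(2, H(4 - 1*1))*(1 + D) = ((1/6)*2)*(1 - 1/14) = (1/3)*(13/14) = 13/42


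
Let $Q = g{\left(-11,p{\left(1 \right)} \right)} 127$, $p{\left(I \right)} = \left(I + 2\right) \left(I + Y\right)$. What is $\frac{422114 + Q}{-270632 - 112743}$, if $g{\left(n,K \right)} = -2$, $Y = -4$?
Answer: $- \frac{84372}{76675} \approx -1.1004$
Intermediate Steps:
$p{\left(I \right)} = \left(-4 + I\right) \left(2 + I\right)$ ($p{\left(I \right)} = \left(I + 2\right) \left(I - 4\right) = \left(2 + I\right) \left(-4 + I\right) = \left(-4 + I\right) \left(2 + I\right)$)
$Q = -254$ ($Q = \left(-2\right) 127 = -254$)
$\frac{422114 + Q}{-270632 - 112743} = \frac{422114 - 254}{-270632 - 112743} = \frac{421860}{-383375} = 421860 \left(- \frac{1}{383375}\right) = - \frac{84372}{76675}$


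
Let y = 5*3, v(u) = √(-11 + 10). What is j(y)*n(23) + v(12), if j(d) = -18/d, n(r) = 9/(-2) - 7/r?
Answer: 663/115 + I ≈ 5.7652 + 1.0*I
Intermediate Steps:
n(r) = -9/2 - 7/r (n(r) = 9*(-½) - 7/r = -9/2 - 7/r)
v(u) = I (v(u) = √(-1) = I)
y = 15
j(y)*n(23) + v(12) = (-18/15)*(-9/2 - 7/23) + I = (-18*1/15)*(-9/2 - 7*1/23) + I = -6*(-9/2 - 7/23)/5 + I = -6/5*(-221/46) + I = 663/115 + I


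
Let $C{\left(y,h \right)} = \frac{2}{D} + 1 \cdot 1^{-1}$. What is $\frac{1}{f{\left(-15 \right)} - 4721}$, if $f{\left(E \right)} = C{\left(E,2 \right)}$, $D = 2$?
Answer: $- \frac{1}{4719} \approx -0.00021191$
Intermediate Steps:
$C{\left(y,h \right)} = 2$ ($C{\left(y,h \right)} = \frac{2}{2} + 1 \cdot 1^{-1} = 2 \cdot \frac{1}{2} + 1 \cdot 1 = 1 + 1 = 2$)
$f{\left(E \right)} = 2$
$\frac{1}{f{\left(-15 \right)} - 4721} = \frac{1}{2 - 4721} = \frac{1}{-4719} = - \frac{1}{4719}$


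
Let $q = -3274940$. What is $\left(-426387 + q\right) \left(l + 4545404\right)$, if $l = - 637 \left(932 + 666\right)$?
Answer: $-13056349563306$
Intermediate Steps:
$l = -1017926$ ($l = \left(-637\right) 1598 = -1017926$)
$\left(-426387 + q\right) \left(l + 4545404\right) = \left(-426387 - 3274940\right) \left(-1017926 + 4545404\right) = \left(-3701327\right) 3527478 = -13056349563306$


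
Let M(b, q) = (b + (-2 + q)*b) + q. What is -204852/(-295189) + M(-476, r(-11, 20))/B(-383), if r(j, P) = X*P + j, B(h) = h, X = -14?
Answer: -40864551173/113057387 ≈ -361.45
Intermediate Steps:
r(j, P) = j - 14*P (r(j, P) = -14*P + j = j - 14*P)
M(b, q) = b + q + b*(-2 + q) (M(b, q) = (b + b*(-2 + q)) + q = b + q + b*(-2 + q))
-204852/(-295189) + M(-476, r(-11, 20))/B(-383) = -204852/(-295189) + ((-11 - 14*20) - 1*(-476) - 476*(-11 - 14*20))/(-383) = -204852*(-1/295189) + ((-11 - 280) + 476 - 476*(-11 - 280))*(-1/383) = 204852/295189 + (-291 + 476 - 476*(-291))*(-1/383) = 204852/295189 + (-291 + 476 + 138516)*(-1/383) = 204852/295189 + 138701*(-1/383) = 204852/295189 - 138701/383 = -40864551173/113057387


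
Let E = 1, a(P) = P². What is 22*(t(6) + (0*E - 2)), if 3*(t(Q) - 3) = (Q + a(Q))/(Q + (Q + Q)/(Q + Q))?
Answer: 66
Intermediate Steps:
t(Q) = 3 + (Q + Q²)/(3*(1 + Q)) (t(Q) = 3 + ((Q + Q²)/(Q + (Q + Q)/(Q + Q)))/3 = 3 + ((Q + Q²)/(Q + (2*Q)/((2*Q))))/3 = 3 + ((Q + Q²)/(Q + (2*Q)*(1/(2*Q))))/3 = 3 + ((Q + Q²)/(Q + 1))/3 = 3 + ((Q + Q²)/(1 + Q))/3 = 3 + (Q + Q²)/(3*(1 + Q)))
22*(t(6) + (0*E - 2)) = 22*((3 + (⅓)*6) + (0*1 - 2)) = 22*((3 + 2) + (0 - 2)) = 22*(5 - 2) = 22*3 = 66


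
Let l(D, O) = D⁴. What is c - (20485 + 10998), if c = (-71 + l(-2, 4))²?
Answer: -28458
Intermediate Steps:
c = 3025 (c = (-71 + (-2)⁴)² = (-71 + 16)² = (-55)² = 3025)
c - (20485 + 10998) = 3025 - (20485 + 10998) = 3025 - 1*31483 = 3025 - 31483 = -28458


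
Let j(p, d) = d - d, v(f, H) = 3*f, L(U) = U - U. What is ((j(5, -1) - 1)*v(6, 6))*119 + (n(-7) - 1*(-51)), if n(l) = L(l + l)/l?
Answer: -2091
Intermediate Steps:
L(U) = 0
n(l) = 0 (n(l) = 0/l = 0)
j(p, d) = 0
((j(5, -1) - 1)*v(6, 6))*119 + (n(-7) - 1*(-51)) = ((0 - 1)*(3*6))*119 + (0 - 1*(-51)) = -1*18*119 + (0 + 51) = -18*119 + 51 = -2142 + 51 = -2091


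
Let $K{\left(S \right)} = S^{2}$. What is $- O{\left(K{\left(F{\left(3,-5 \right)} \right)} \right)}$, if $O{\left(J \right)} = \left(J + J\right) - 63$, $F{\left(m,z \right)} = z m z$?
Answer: $-11187$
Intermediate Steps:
$F{\left(m,z \right)} = m z^{2}$ ($F{\left(m,z \right)} = m z z = m z^{2}$)
$O{\left(J \right)} = -63 + 2 J$ ($O{\left(J \right)} = 2 J - 63 = -63 + 2 J$)
$- O{\left(K{\left(F{\left(3,-5 \right)} \right)} \right)} = - (-63 + 2 \left(3 \left(-5\right)^{2}\right)^{2}) = - (-63 + 2 \left(3 \cdot 25\right)^{2}) = - (-63 + 2 \cdot 75^{2}) = - (-63 + 2 \cdot 5625) = - (-63 + 11250) = \left(-1\right) 11187 = -11187$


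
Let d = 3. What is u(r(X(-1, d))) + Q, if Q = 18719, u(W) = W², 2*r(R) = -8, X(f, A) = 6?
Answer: 18735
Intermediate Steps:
r(R) = -4 (r(R) = (½)*(-8) = -4)
u(r(X(-1, d))) + Q = (-4)² + 18719 = 16 + 18719 = 18735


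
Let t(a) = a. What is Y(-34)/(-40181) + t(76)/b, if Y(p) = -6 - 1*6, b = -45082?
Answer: -1256386/905719921 ≈ -0.0013872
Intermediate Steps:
Y(p) = -12 (Y(p) = -6 - 6 = -12)
Y(-34)/(-40181) + t(76)/b = -12/(-40181) + 76/(-45082) = -12*(-1/40181) + 76*(-1/45082) = 12/40181 - 38/22541 = -1256386/905719921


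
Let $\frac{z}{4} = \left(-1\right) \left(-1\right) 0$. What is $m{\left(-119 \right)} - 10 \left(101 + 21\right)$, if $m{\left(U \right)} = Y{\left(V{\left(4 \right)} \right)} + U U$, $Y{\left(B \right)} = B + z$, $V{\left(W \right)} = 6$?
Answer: $12947$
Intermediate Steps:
$z = 0$ ($z = 4 \left(-1\right) \left(-1\right) 0 = 4 \cdot 1 \cdot 0 = 4 \cdot 0 = 0$)
$Y{\left(B \right)} = B$ ($Y{\left(B \right)} = B + 0 = B$)
$m{\left(U \right)} = 6 + U^{2}$ ($m{\left(U \right)} = 6 + U U = 6 + U^{2}$)
$m{\left(-119 \right)} - 10 \left(101 + 21\right) = \left(6 + \left(-119\right)^{2}\right) - 10 \left(101 + 21\right) = \left(6 + 14161\right) - 1220 = 14167 - 1220 = 12947$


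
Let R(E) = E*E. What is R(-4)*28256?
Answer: 452096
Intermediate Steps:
R(E) = E²
R(-4)*28256 = (-4)²*28256 = 16*28256 = 452096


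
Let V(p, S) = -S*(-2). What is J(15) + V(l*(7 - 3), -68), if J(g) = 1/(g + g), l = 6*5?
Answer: -4079/30 ≈ -135.97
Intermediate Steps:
l = 30
J(g) = 1/(2*g)
V(p, S) = 2*S
J(15) + V(l*(7 - 3), -68) = (½)/15 + 2*(-68) = (½)*(1/15) - 136 = 1/30 - 136 = -4079/30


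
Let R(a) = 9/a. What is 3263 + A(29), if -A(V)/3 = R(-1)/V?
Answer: 94654/29 ≈ 3263.9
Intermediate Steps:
A(V) = 27/V (A(V) = -3*9/(-1)/V = -3*9*(-1)/V = -(-27)/V = 27/V)
3263 + A(29) = 3263 + 27/29 = 94654/29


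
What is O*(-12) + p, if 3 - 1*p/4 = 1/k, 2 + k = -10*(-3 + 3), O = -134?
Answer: 1622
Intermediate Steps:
k = -2 (k = -2 - 10*(-3 + 3) = -2 - 10*0 = -2 + 0 = -2)
p = 14 (p = 12 - 4/(-2) = 12 - 4*(-½) = 12 + 2 = 14)
O*(-12) + p = -134*(-12) + 14 = 1608 + 14 = 1622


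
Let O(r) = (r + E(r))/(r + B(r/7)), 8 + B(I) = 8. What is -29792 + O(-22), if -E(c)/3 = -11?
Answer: -59585/2 ≈ -29793.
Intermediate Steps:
E(c) = 33 (E(c) = -3*(-11) = 33)
B(I) = 0 (B(I) = -8 + 8 = 0)
O(r) = (33 + r)/r (O(r) = (r + 33)/(r + 0) = (33 + r)/r)
-29792 + O(-22) = -29792 + (33 - 22)/(-22) = -29792 - 1/22*11 = -29792 - 1/2 = -59585/2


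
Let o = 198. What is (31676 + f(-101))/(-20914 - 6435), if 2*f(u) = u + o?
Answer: -63449/54698 ≈ -1.1600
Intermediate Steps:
f(u) = 99 + u/2 (f(u) = (u + 198)/2 = (198 + u)/2 = 99 + u/2)
(31676 + f(-101))/(-20914 - 6435) = (31676 + (99 + (½)*(-101)))/(-20914 - 6435) = (31676 + (99 - 101/2))/(-27349) = (31676 + 97/2)*(-1/27349) = (63449/2)*(-1/27349) = -63449/54698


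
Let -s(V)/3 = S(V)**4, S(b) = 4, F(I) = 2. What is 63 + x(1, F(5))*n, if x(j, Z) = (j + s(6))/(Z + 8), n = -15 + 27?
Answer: -4287/5 ≈ -857.40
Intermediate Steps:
s(V) = -768 (s(V) = -3*4**4 = -3*256 = -768)
n = 12
x(j, Z) = (-768 + j)/(8 + Z) (x(j, Z) = (j - 768)/(Z + 8) = (-768 + j)/(8 + Z))
63 + x(1, F(5))*n = 63 + ((-768 + 1)/(8 + 2))*12 = 63 + (-767/10)*12 = 63 + ((1/10)*(-767))*12 = 63 - 767/10*12 = 63 - 4602/5 = -4287/5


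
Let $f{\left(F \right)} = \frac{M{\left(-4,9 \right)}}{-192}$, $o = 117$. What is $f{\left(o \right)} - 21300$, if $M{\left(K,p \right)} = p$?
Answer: $- \frac{1363203}{64} \approx -21300.0$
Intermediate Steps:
$f{\left(F \right)} = - \frac{3}{64}$ ($f{\left(F \right)} = \frac{9}{-192} = 9 \left(- \frac{1}{192}\right) = - \frac{3}{64}$)
$f{\left(o \right)} - 21300 = - \frac{3}{64} - 21300 = - \frac{1363203}{64}$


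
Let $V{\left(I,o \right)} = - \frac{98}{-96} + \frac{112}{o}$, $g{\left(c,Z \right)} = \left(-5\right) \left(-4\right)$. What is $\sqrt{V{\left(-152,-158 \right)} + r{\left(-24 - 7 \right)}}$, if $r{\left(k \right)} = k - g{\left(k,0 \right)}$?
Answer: $\frac{i \sqrt{45553533}}{948} \approx 7.1196 i$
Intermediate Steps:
$g{\left(c,Z \right)} = 20$
$V{\left(I,o \right)} = \frac{49}{48} + \frac{112}{o}$ ($V{\left(I,o \right)} = \left(-98\right) \left(- \frac{1}{96}\right) + \frac{112}{o} = \frac{49}{48} + \frac{112}{o}$)
$r{\left(k \right)} = -20 + k$ ($r{\left(k \right)} = k - 20 = -20 + k$)
$\sqrt{V{\left(-152,-158 \right)} + r{\left(-24 - 7 \right)}} = \sqrt{\left(\frac{49}{48} + \frac{112}{-158}\right) - 51} = \sqrt{\left(\frac{49}{48} + 112 \left(- \frac{1}{158}\right)\right) - 51} = \sqrt{\left(\frac{49}{48} - \frac{56}{79}\right) - 51} = \sqrt{\frac{1183}{3792} - 51} = \sqrt{- \frac{192209}{3792}} = \frac{i \sqrt{45553533}}{948}$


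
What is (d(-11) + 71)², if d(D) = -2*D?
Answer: 8649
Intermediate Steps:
(d(-11) + 71)² = (-2*(-11) + 71)² = (22 + 71)² = 93² = 8649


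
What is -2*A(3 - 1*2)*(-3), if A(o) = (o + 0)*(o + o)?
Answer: 12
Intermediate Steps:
A(o) = 2*o² (A(o) = o*(2*o) = 2*o²)
-2*A(3 - 1*2)*(-3) = -4*(3 - 1*2)²*(-3) = -4*(3 - 2)²*(-3) = -4*1²*(-3) = -4*(-3) = 12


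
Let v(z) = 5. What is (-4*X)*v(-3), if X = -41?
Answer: 820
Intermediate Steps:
(-4*X)*v(-3) = -4*(-41)*5 = 164*5 = 820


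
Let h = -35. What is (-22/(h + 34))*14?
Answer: 308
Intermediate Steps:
(-22/(h + 34))*14 = (-22/(-35 + 34))*14 = (-22/(-1))*14 = -1*(-22)*14 = 22*14 = 308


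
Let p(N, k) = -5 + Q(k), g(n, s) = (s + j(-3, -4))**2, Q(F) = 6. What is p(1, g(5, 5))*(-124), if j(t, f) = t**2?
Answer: -124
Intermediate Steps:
g(n, s) = (9 + s)**2 (g(n, s) = (s + (-3)**2)**2 = (s + 9)**2 = (9 + s)**2)
p(N, k) = 1 (p(N, k) = -5 + 6 = 1)
p(1, g(5, 5))*(-124) = 1*(-124) = -124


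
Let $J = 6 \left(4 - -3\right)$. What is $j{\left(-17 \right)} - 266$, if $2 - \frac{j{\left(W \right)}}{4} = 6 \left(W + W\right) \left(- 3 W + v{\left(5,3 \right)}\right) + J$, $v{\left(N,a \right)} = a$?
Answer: $43638$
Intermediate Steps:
$J = 42$ ($J = 6 \left(4 + 3\right) = 6 \cdot 7 = 42$)
$j{\left(W \right)} = -160 - 48 W \left(3 - 3 W\right)$ ($j{\left(W \right)} = 8 - 4 \left(6 \left(W + W\right) \left(- 3 W + 3\right) + 42\right) = 8 - 4 \left(6 \cdot 2 W \left(3 - 3 W\right) + 42\right) = 8 - 4 \left(12 W \left(3 - 3 W\right) + 42\right) = 8 - 4 \left(42 + 12 W \left(3 - 3 W\right)\right) = 8 - \left(168 + 48 W \left(3 - 3 W\right)\right) = -160 - 48 W \left(3 - 3 W\right)$)
$j{\left(-17 \right)} - 266 = \left(-160 - -2448 + 144 \left(-17\right)^{2}\right) - 266 = \left(-160 + 2448 + 144 \cdot 289\right) - 266 = \left(-160 + 2448 + 41616\right) - 266 = 43904 - 266 = 43638$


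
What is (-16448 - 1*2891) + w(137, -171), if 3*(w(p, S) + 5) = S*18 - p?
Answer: -61247/3 ≈ -20416.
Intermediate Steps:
w(p, S) = -5 + 6*S - p/3 (w(p, S) = -5 + (S*18 - p)/3 = -5 + (18*S - p)/3 = -5 + (-p + 18*S)/3 = -5 + (6*S - p/3) = -5 + 6*S - p/3)
(-16448 - 1*2891) + w(137, -171) = (-16448 - 1*2891) + (-5 + 6*(-171) - ⅓*137) = (-16448 - 2891) + (-5 - 1026 - 137/3) = -19339 - 3230/3 = -61247/3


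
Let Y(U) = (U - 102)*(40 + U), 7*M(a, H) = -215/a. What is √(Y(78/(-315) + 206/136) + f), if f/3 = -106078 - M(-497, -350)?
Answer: I*√82850706842631191/506940 ≈ 567.79*I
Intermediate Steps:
M(a, H) = -215/(7*a) (M(a, H) = (-215/a)/7 = -215/(7*a))
f = -1107136731/3479 (f = 3*(-106078 - (-215)/(7*(-497))) = 3*(-106078 - (-215)*(-1)/(7*497)) = 3*(-106078 - 1*215/3479) = 3*(-106078 - 215/3479) = 3*(-369045577/3479) = -1107136731/3479 ≈ -3.1823e+5)
Y(U) = (-102 + U)*(40 + U)
√(Y(78/(-315) + 206/136) + f) = √((-4080 + (78/(-315) + 206/136)² - 62*(78/(-315) + 206/136)) - 1107136731/3479) = √((-4080 + (78*(-1/315) + 206*(1/136))² - 62*(78*(-1/315) + 206*(1/136))) - 1107136731/3479) = √((-4080 + (-26/105 + 103/68)² - 62*(-26/105 + 103/68)) - 1107136731/3479) = √((-4080 + (9047/7140)² - 62*9047/7140) - 1107136731/3479) = √((-4080 + 81848209/50979600 - 280457/3570) - 1107136731/3479) = √(-211919845751/50979600 - 1107136731/3479) = √(-1166911363980721/3619551600) = I*√82850706842631191/506940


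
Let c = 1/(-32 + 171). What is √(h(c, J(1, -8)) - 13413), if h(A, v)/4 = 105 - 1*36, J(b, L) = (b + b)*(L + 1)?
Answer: I*√13137 ≈ 114.62*I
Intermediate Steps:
c = 1/139 ≈ 0.0071942
J(b, L) = 2*b*(1 + L) (J(b, L) = (2*b)*(1 + L) = 2*b*(1 + L))
h(A, v) = 276 (h(A, v) = 4*(105 - 1*36) = 4*(105 - 36) = 4*69 = 276)
√(h(c, J(1, -8)) - 13413) = √(276 - 13413) = √(-13137) = I*√13137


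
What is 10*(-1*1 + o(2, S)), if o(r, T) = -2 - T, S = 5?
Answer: -80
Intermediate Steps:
10*(-1*1 + o(2, S)) = 10*(-1*1 + (-2 - 1*5)) = 10*(-1 + (-2 - 5)) = 10*(-1 - 7) = 10*(-8) = -80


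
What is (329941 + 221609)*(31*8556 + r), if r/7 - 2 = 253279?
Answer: 1124170864650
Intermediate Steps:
r = 1772967 (r = 14 + 7*253279 = 14 + 1772953 = 1772967)
(329941 + 221609)*(31*8556 + r) = (329941 + 221609)*(31*8556 + 1772967) = 551550*(265236 + 1772967) = 551550*2038203 = 1124170864650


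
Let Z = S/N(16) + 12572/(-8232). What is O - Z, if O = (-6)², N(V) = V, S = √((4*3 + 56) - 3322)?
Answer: 11033/294 - I*√3254/16 ≈ 37.527 - 3.5652*I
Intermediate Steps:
S = I*√3254 (S = √((12 + 56) - 3322) = √(68 - 3322) = √(-3254) = I*√3254 ≈ 57.044*I)
O = 36
Z = -449/294 + I*√3254/16 (Z = (I*√3254)/16 + 12572/(-8232) = (I*√3254)*(1/16) + 12572*(-1/8232) = I*√3254/16 - 449/294 = -449/294 + I*√3254/16 ≈ -1.5272 + 3.5652*I)
O - Z = 36 - (-449/294 + I*√3254/16) = 36 + (449/294 - I*√3254/16) = 11033/294 - I*√3254/16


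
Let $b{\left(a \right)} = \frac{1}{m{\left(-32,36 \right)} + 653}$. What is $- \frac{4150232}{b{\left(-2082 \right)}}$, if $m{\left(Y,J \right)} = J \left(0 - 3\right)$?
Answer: $-2261876440$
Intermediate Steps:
$m{\left(Y,J \right)} = - 3 J$ ($m{\left(Y,J \right)} = J \left(-3\right) = - 3 J$)
$b{\left(a \right)} = \frac{1}{545}$ ($b{\left(a \right)} = \frac{1}{\left(-3\right) 36 + 653} = \frac{1}{-108 + 653} = \frac{1}{545}$)
$- \frac{4150232}{b{\left(-2082 \right)}} = - 4150232 \frac{1}{\frac{1}{545}} = \left(-4150232\right) 545 = -2261876440$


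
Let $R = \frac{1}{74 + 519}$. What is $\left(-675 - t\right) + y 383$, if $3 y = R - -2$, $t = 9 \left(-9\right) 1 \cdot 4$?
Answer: $- \frac{169808}{1779} \approx -95.451$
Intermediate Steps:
$R = \frac{1}{593} \approx 0.0016863$
$t = -324$ ($t = \left(-81\right) 4 = -324$)
$y = \frac{1187}{1779}$ ($y = \frac{\frac{1}{593} - -2}{3} = \frac{\frac{1}{593} + 2}{3} = \frac{1}{3} \cdot \frac{1187}{593} = \frac{1187}{1779} \approx 0.66723$)
$\left(-675 - t\right) + y 383 = \left(-675 - -324\right) + \frac{1187}{1779} \cdot 383 = \left(-675 + 324\right) + \frac{454621}{1779} = -351 + \frac{454621}{1779} = - \frac{169808}{1779}$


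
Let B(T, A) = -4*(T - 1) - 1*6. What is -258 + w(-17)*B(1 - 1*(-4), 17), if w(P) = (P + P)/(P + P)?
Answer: -280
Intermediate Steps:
w(P) = 1 (w(P) = (2*P)/((2*P)) = (2*P)*(1/(2*P)) = 1)
B(T, A) = -2 - 4*T (B(T, A) = -4*(-1 + T) - 6 = (4 - 4*T) - 6 = -2 - 4*T)
-258 + w(-17)*B(1 - 1*(-4), 17) = -258 + 1*(-2 - 4*(1 - 1*(-4))) = -258 + 1*(-2 - 4*(1 + 4)) = -258 + 1*(-2 - 4*5) = -258 + 1*(-2 - 20) = -258 + 1*(-22) = -258 - 22 = -280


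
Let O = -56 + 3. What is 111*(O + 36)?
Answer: -1887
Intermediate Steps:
O = -53
111*(O + 36) = 111*(-53 + 36) = 111*(-17) = -1887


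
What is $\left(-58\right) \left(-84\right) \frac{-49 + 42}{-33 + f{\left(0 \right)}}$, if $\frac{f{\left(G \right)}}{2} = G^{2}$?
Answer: $\frac{11368}{11} \approx 1033.5$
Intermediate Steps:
$f{\left(G \right)} = 2 G^{2}$
$\left(-58\right) \left(-84\right) \frac{-49 + 42}{-33 + f{\left(0 \right)}} = \left(-58\right) \left(-84\right) \frac{-49 + 42}{-33 + 2 \cdot 0^{2}} = 4872 \left(- \frac{7}{-33 + 2 \cdot 0}\right) = 4872 \left(- \frac{7}{-33 + 0}\right) = 4872 \left(- \frac{7}{-33}\right) = 4872 \left(\left(-7\right) \left(- \frac{1}{33}\right)\right) = 4872 \cdot \frac{7}{33} = \frac{11368}{11}$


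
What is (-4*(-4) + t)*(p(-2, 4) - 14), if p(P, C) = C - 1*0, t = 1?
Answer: -170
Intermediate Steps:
p(P, C) = C (p(P, C) = C + 0 = C)
(-4*(-4) + t)*(p(-2, 4) - 14) = (-4*(-4) + 1)*(4 - 14) = (16 + 1)*(-10) = 17*(-10) = -170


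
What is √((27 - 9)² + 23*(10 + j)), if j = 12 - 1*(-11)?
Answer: 19*√3 ≈ 32.909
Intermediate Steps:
j = 23 (j = 12 + 11 = 23)
√((27 - 9)² + 23*(10 + j)) = √((27 - 9)² + 23*(10 + 23)) = √(18² + 23*33) = √(324 + 759) = √1083 = 19*√3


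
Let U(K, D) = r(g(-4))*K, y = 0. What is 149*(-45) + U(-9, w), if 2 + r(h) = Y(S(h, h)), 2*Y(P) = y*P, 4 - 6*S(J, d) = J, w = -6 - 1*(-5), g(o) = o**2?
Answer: -6687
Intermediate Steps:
w = -1 (w = -6 + 5 = -1)
S(J, d) = 2/3 - J/6
Y(P) = 0 (Y(P) = (0*P)/2 = (1/2)*0 = 0)
r(h) = -2 (r(h) = -2 + 0 = -2)
U(K, D) = -2*K
149*(-45) + U(-9, w) = 149*(-45) - 2*(-9) = -6705 + 18 = -6687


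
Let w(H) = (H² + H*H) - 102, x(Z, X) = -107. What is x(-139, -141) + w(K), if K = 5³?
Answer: 31041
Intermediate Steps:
K = 125
w(H) = -102 + 2*H² (w(H) = (H² + H²) - 102 = 2*H² - 102 = -102 + 2*H²)
x(-139, -141) + w(K) = -107 + (-102 + 2*125²) = -107 + (-102 + 2*15625) = -107 + (-102 + 31250) = -107 + 31148 = 31041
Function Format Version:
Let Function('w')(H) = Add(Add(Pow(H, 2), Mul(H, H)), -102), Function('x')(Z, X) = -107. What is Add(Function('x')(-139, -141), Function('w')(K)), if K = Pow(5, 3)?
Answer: 31041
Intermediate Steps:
K = 125
Function('w')(H) = Add(-102, Mul(2, Pow(H, 2))) (Function('w')(H) = Add(Add(Pow(H, 2), Pow(H, 2)), -102) = Add(Mul(2, Pow(H, 2)), -102) = Add(-102, Mul(2, Pow(H, 2))))
Add(Function('x')(-139, -141), Function('w')(K)) = Add(-107, Add(-102, Mul(2, Pow(125, 2)))) = Add(-107, Add(-102, Mul(2, 15625))) = Add(-107, Add(-102, 31250)) = Add(-107, 31148) = 31041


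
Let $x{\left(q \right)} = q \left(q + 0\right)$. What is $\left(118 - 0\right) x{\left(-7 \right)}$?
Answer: $5782$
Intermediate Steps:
$x{\left(q \right)} = q^{2}$ ($x{\left(q \right)} = q q = q^{2}$)
$\left(118 - 0\right) x{\left(-7 \right)} = \left(118 - 0\right) \left(-7\right)^{2} = \left(118 + \left(-40 + 40\right)\right) 49 = \left(118 + 0\right) 49 = 118 \cdot 49 = 5782$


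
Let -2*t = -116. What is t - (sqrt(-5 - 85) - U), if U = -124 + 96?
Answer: 30 - 3*I*sqrt(10) ≈ 30.0 - 9.4868*I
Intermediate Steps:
t = 58 (t = -1/2*(-116) = 58)
U = -28
t - (sqrt(-5 - 85) - U) = 58 - (sqrt(-5 - 85) - 1*(-28)) = 58 - (sqrt(-90) + 28) = 58 - (3*I*sqrt(10) + 28) = 58 - (28 + 3*I*sqrt(10)) = 58 + (-28 - 3*I*sqrt(10)) = 30 - 3*I*sqrt(10)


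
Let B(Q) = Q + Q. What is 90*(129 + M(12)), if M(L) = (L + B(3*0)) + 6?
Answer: 13230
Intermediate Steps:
B(Q) = 2*Q
M(L) = 6 + L (M(L) = (L + 2*(3*0)) + 6 = (L + 2*0) + 6 = (L + 0) + 6 = L + 6 = 6 + L)
90*(129 + M(12)) = 90*(129 + (6 + 12)) = 90*(129 + 18) = 90*147 = 13230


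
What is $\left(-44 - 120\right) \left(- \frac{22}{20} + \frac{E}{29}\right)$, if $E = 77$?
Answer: $- \frac{36982}{145} \approx -255.05$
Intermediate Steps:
$\left(-44 - 120\right) \left(- \frac{22}{20} + \frac{E}{29}\right) = \left(-44 - 120\right) \left(- \frac{22}{20} + \frac{77}{29}\right) = - 164 \left(\left(-22\right) \frac{1}{20} + 77 \cdot \frac{1}{29}\right) = - 164 \left(- \frac{11}{10} + \frac{77}{29}\right) = \left(-164\right) \frac{451}{290} = - \frac{36982}{145}$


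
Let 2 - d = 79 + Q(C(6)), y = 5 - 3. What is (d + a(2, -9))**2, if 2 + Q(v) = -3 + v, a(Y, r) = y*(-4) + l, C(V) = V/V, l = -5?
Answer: 7396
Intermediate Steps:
C(V) = 1
y = 2
a(Y, r) = -13 (a(Y, r) = 2*(-4) - 5 = -8 - 5 = -13)
Q(v) = -5 + v (Q(v) = -2 + (-3 + v) = -5 + v)
d = -73 (d = 2 - (79 + (-5 + 1)) = 2 - (79 - 4) = 2 - 1*75 = 2 - 75 = -73)
(d + a(2, -9))**2 = (-73 - 13)**2 = (-86)**2 = 7396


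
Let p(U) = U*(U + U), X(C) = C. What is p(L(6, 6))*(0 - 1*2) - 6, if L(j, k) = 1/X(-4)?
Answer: -25/4 ≈ -6.2500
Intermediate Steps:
L(j, k) = -¼ (L(j, k) = 1/(-4) = -¼)
p(U) = 2*U² (p(U) = U*(2*U) = 2*U²)
p(L(6, 6))*(0 - 1*2) - 6 = (2*(-¼)²)*(0 - 1*2) - 6 = (2*(1/16))*(0 - 2) - 6 = (⅛)*(-2) - 6 = -¼ - 6 = -25/4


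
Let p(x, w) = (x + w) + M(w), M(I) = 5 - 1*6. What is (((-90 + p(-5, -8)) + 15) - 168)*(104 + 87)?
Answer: -49087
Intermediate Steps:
M(I) = -1 (M(I) = 5 - 6 = -1)
p(x, w) = -1 + w + x (p(x, w) = (x + w) - 1 = (w + x) - 1 = -1 + w + x)
(((-90 + p(-5, -8)) + 15) - 168)*(104 + 87) = (((-90 + (-1 - 8 - 5)) + 15) - 168)*(104 + 87) = (((-90 - 14) + 15) - 168)*191 = ((-104 + 15) - 168)*191 = (-89 - 168)*191 = -257*191 = -49087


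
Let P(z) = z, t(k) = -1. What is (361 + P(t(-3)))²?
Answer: 129600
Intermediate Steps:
(361 + P(t(-3)))² = (361 - 1)² = 360² = 129600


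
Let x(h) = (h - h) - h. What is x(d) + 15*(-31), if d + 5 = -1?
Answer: -459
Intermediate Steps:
d = -6 (d = -5 - 1 = -6)
x(h) = -h (x(h) = 0 - h = -h)
x(d) + 15*(-31) = -1*(-6) + 15*(-31) = 6 - 465 = -459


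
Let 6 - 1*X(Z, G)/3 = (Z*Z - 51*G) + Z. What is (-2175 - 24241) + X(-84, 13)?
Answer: -45325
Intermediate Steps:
X(Z, G) = 18 - 3*Z - 3*Z² + 153*G (X(Z, G) = 18 - 3*((Z*Z - 51*G) + Z) = 18 - 3*((Z² - 51*G) + Z) = 18 - 3*(Z + Z² - 51*G) = 18 + (-3*Z - 3*Z² + 153*G) = 18 - 3*Z - 3*Z² + 153*G)
(-2175 - 24241) + X(-84, 13) = (-2175 - 24241) + (18 - 3*(-84) - 3*(-84)² + 153*13) = -26416 + (18 + 252 - 3*7056 + 1989) = -26416 + (18 + 252 - 21168 + 1989) = -26416 - 18909 = -45325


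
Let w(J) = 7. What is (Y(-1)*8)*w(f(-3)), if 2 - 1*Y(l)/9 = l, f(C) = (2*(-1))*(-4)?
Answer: 1512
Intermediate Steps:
f(C) = 8 (f(C) = -2*(-4) = 8)
Y(l) = 18 - 9*l
(Y(-1)*8)*w(f(-3)) = ((18 - 9*(-1))*8)*7 = ((18 + 9)*8)*7 = (27*8)*7 = 216*7 = 1512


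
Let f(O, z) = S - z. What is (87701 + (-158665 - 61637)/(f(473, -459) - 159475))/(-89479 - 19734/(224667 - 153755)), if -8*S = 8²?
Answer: -10302024541072/10510748565083 ≈ -0.98014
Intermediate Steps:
S = -8 (S = -⅛*8² = -⅛*64 = -8)
f(O, z) = -8 - z
(87701 + (-158665 - 61637)/(f(473, -459) - 159475))/(-89479 - 19734/(224667 - 153755)) = (87701 + (-158665 - 61637)/((-8 - 1*(-459)) - 159475))/(-89479 - 19734/(224667 - 153755)) = (87701 - 220302/((-8 + 459) - 159475))/(-89479 - 19734/70912) = (87701 - 220302/(451 - 159475))/(-89479 - 19734*1/70912) = (87701 - 220302/(-159024))/(-89479 - 9867/35456) = (87701 - 220302*(-1/159024))/(-3172577291/35456) = (87701 + 36717/26504)*(-35456/3172577291) = (2324464021/26504)*(-35456/3172577291) = -10302024541072/10510748565083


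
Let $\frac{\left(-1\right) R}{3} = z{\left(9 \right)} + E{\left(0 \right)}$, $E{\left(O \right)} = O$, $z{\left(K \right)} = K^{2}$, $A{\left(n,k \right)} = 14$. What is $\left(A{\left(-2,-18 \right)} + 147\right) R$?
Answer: $-39123$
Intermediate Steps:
$R = -243$ ($R = - 3 \left(9^{2} + 0\right) = - 3 \left(81 + 0\right) = \left(-3\right) 81 = -243$)
$\left(A{\left(-2,-18 \right)} + 147\right) R = \left(14 + 147\right) \left(-243\right) = 161 \left(-243\right) = -39123$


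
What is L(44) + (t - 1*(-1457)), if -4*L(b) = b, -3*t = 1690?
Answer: 2648/3 ≈ 882.67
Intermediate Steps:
t = -1690/3 (t = -1/3*1690 = -1690/3 ≈ -563.33)
L(b) = -b/4
L(44) + (t - 1*(-1457)) = -1/4*44 + (-1690/3 - 1*(-1457)) = -11 + (-1690/3 + 1457) = -11 + 2681/3 = 2648/3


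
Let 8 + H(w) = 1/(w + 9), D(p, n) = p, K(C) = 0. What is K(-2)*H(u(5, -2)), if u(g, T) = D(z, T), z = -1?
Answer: 0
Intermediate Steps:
u(g, T) = -1
H(w) = -8 + 1/(9 + w) (H(w) = -8 + 1/(w + 9) = -8 + 1/(9 + w))
K(-2)*H(u(5, -2)) = 0*((-71 - 8*(-1))/(9 - 1)) = 0*((-71 + 8)/8) = 0*((1/8)*(-63)) = 0*(-63/8) = 0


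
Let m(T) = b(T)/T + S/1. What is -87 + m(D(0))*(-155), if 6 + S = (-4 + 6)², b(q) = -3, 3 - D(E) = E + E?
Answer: 378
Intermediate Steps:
D(E) = 3 - 2*E (D(E) = 3 - (E + E) = 3 - 2*E)
S = -2 (S = -6 + (-4 + 6)² = -6 + 2² = -6 + 4 = -2)
m(T) = -2 - 3/T (m(T) = -3/T - 2/1 = -3/T - 2*1 = -3/T - 2 = -2 - 3/T)
-87 + m(D(0))*(-155) = -87 + (-2 - 3/(3 - 2*0))*(-155) = -87 + (-2 - 3/(3 + 0))*(-155) = -87 + (-2 - 3/3)*(-155) = -87 + (-2 - 3*⅓)*(-155) = -87 + (-2 - 1)*(-155) = -87 - 3*(-155) = -87 + 465 = 378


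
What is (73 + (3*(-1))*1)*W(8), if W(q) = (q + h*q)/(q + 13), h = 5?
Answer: 160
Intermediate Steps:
W(q) = 6*q/(13 + q) (W(q) = (q + 5*q)/(q + 13) = (6*q)/(13 + q) = 6*q/(13 + q))
(73 + (3*(-1))*1)*W(8) = (73 + (3*(-1))*1)*(6*8/(13 + 8)) = (73 - 3*1)*(6*8/21) = (73 - 3)*(6*8*(1/21)) = 70*(16/7) = 160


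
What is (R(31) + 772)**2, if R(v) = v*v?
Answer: 3003289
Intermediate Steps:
R(v) = v**2
(R(31) + 772)**2 = (31**2 + 772)**2 = (961 + 772)**2 = 1733**2 = 3003289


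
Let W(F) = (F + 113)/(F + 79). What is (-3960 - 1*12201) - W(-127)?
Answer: -387871/24 ≈ -16161.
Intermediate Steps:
W(F) = (113 + F)/(79 + F)
(-3960 - 1*12201) - W(-127) = (-3960 - 1*12201) - (113 - 127)/(79 - 127) = (-3960 - 12201) - (-14)/(-48) = -16161 - (-1)*(-14)/48 = -16161 - 1*7/24 = -16161 - 7/24 = -387871/24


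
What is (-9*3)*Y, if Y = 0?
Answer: 0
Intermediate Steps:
(-9*3)*Y = -9*3*0 = -27*0 = 0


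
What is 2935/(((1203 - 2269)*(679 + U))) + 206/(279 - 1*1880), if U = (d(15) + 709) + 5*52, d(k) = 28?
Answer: -372741831/2860372216 ≈ -0.13031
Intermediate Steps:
U = 997 (U = (28 + 709) + 5*52 = 737 + 260 = 997)
2935/(((1203 - 2269)*(679 + U))) + 206/(279 - 1*1880) = 2935/(((1203 - 2269)*(679 + 997))) + 206/(279 - 1*1880) = 2935/((-1066*1676)) + 206/(279 - 1880) = 2935/(-1786616) + 206/(-1601) = 2935*(-1/1786616) + 206*(-1/1601) = -2935/1786616 - 206/1601 = -372741831/2860372216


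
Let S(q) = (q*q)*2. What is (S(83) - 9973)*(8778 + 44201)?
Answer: 201585095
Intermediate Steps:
S(q) = 2*q**2 (S(q) = q**2*2 = 2*q**2)
(S(83) - 9973)*(8778 + 44201) = (2*83**2 - 9973)*(8778 + 44201) = (2*6889 - 9973)*52979 = (13778 - 9973)*52979 = 3805*52979 = 201585095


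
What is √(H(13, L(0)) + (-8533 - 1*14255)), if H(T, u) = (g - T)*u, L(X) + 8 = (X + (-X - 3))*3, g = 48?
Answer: I*√23383 ≈ 152.92*I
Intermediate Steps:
L(X) = -17 (L(X) = -8 + (X + (-X - 3))*3 = -8 + (X + (-3 - X))*3 = -8 - 3*3 = -8 - 9 = -17)
H(T, u) = u*(48 - T) (H(T, u) = (48 - T)*u = u*(48 - T))
√(H(13, L(0)) + (-8533 - 1*14255)) = √(-17*(48 - 1*13) + (-8533 - 1*14255)) = √(-17*(48 - 13) + (-8533 - 14255)) = √(-17*35 - 22788) = √(-595 - 22788) = √(-23383) = I*√23383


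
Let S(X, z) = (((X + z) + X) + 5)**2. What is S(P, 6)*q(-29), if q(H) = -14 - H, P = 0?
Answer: 1815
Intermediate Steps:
S(X, z) = (5 + z + 2*X)**2 (S(X, z) = ((z + 2*X) + 5)**2 = (5 + z + 2*X)**2)
S(P, 6)*q(-29) = (5 + 6 + 2*0)**2*(-14 - 1*(-29)) = (5 + 6 + 0)**2*(-14 + 29) = 11**2*15 = 121*15 = 1815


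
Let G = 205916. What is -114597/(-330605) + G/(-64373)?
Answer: -60699906499/21282035665 ≈ -2.8522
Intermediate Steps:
-114597/(-330605) + G/(-64373) = -114597/(-330605) + 205916/(-64373) = -114597*(-1/330605) + 205916*(-1/64373) = 114597/330605 - 205916/64373 = -60699906499/21282035665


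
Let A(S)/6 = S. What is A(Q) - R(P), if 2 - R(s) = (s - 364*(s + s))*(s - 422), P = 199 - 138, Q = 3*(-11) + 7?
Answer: 16009109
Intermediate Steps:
Q = -26 (Q = -33 + 7 = -26)
A(S) = 6*S
P = 61
R(s) = 2 + 727*s*(-422 + s) (R(s) = 2 - (s - 364*(s + s))*(s - 422) = 2 - (s - 728*s)*(-422 + s) = 2 - (-727*s)*(-422 + s) = 2 - (-727)*s*(-422 + s) = 2 + 727*s*(-422 + s))
A(Q) - R(P) = 6*(-26) - (2 - 306794*61 + 727*61²) = -156 - (2 - 18714434 + 727*3721) = -156 - (2 - 18714434 + 2705167) = -156 - 1*(-16009265) = -156 + 16009265 = 16009109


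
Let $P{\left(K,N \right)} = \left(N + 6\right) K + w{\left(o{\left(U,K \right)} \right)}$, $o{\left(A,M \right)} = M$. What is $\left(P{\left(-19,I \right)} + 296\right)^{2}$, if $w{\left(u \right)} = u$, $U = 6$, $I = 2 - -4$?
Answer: $2401$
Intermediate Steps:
$I = 6$ ($I = 2 + 4 = 6$)
$P{\left(K,N \right)} = K + K \left(6 + N\right)$ ($P{\left(K,N \right)} = \left(N + 6\right) K + K = \left(6 + N\right) K + K = K \left(6 + N\right) + K = K + K \left(6 + N\right)$)
$\left(P{\left(-19,I \right)} + 296\right)^{2} = \left(- 19 \left(7 + 6\right) + 296\right)^{2} = \left(\left(-19\right) 13 + 296\right)^{2} = \left(-247 + 296\right)^{2} = 49^{2} = 2401$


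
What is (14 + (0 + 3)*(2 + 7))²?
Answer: 1681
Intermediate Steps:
(14 + (0 + 3)*(2 + 7))² = (14 + 3*9)² = (14 + 27)² = 41² = 1681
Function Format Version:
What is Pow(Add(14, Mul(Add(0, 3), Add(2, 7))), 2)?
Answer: 1681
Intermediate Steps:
Pow(Add(14, Mul(Add(0, 3), Add(2, 7))), 2) = Pow(Add(14, Mul(3, 9)), 2) = Pow(Add(14, 27), 2) = Pow(41, 2) = 1681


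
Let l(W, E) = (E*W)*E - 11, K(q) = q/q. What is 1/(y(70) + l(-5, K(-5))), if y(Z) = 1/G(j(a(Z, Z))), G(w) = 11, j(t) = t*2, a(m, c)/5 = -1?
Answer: -11/175 ≈ -0.062857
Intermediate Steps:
a(m, c) = -5 (a(m, c) = 5*(-1) = -5)
j(t) = 2*t
K(q) = 1
l(W, E) = -11 + W*E**2 (l(W, E) = W*E**2 - 11 = -11 + W*E**2)
y(Z) = 1/11
1/(y(70) + l(-5, K(-5))) = 1/(1/11 + (-11 - 5*1**2)) = 1/(1/11 + (-11 - 5*1)) = 1/(1/11 + (-11 - 5)) = 1/(1/11 - 16) = 1/(-175/11) = -11/175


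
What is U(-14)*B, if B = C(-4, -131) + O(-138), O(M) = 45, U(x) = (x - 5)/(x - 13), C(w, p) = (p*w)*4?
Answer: 40679/27 ≈ 1506.6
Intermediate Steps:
C(w, p) = 4*p*w
U(x) = (-5 + x)/(-13 + x)
B = 2141 (B = 4*(-131)*(-4) + 45 = 2096 + 45 = 2141)
U(-14)*B = ((-5 - 14)/(-13 - 14))*2141 = (-19/(-27))*2141 = -1/27*(-19)*2141 = (19/27)*2141 = 40679/27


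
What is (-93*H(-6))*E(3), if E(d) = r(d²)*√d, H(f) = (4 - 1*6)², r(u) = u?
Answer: -3348*√3 ≈ -5798.9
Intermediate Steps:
H(f) = 4 (H(f) = (4 - 6)² = (-2)² = 4)
E(d) = d^(5/2) (E(d) = d²*√d = d^(5/2))
(-93*H(-6))*E(3) = (-93*4)*3^(5/2) = -3348*√3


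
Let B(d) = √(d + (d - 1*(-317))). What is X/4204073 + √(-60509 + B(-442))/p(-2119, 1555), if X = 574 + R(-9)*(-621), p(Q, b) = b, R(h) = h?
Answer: 6163/4204073 + √(-60509 + 9*I*√7)/1555 ≈ 0.0014971 + 0.15819*I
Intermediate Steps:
B(d) = √(317 + 2*d) (B(d) = √(d + (d + 317)) = √(d + (317 + d)) = √(317 + 2*d))
X = 6163 (X = 574 - 9*(-621) = 574 + 5589 = 6163)
X/4204073 + √(-60509 + B(-442))/p(-2119, 1555) = 6163/4204073 + √(-60509 + √(317 + 2*(-442)))/1555 = 6163*(1/4204073) + √(-60509 + √(317 - 884))*(1/1555) = 6163/4204073 + √(-60509 + √(-567))*(1/1555) = 6163/4204073 + √(-60509 + 9*I*√7)*(1/1555) = 6163/4204073 + √(-60509 + 9*I*√7)/1555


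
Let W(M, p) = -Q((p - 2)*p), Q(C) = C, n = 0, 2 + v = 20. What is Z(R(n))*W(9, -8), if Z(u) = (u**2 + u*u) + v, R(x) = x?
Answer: -1440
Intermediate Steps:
v = 18 (v = -2 + 20 = 18)
Z(u) = 18 + 2*u**2 (Z(u) = (u**2 + u*u) + 18 = (u**2 + u**2) + 18 = 2*u**2 + 18 = 18 + 2*u**2)
W(M, p) = -p*(-2 + p) (W(M, p) = -(p - 2)*p = -(-2 + p)*p = -p*(-2 + p))
Z(R(n))*W(9, -8) = (18 + 2*0**2)*(-8*(2 - 1*(-8))) = (18 + 2*0)*(-8*(2 + 8)) = (18 + 0)*(-8*10) = 18*(-80) = -1440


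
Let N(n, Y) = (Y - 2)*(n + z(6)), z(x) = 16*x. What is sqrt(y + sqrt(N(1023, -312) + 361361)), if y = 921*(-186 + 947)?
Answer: sqrt(700881 + sqrt(9995)) ≈ 837.25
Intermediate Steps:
y = 700881 (y = 921*761 = 700881)
N(n, Y) = (-2 + Y)*(96 + n) (N(n, Y) = (Y - 2)*(n + 16*6) = (-2 + Y)*(n + 96) = (-2 + Y)*(96 + n))
sqrt(y + sqrt(N(1023, -312) + 361361)) = sqrt(700881 + sqrt((-192 - 2*1023 + 96*(-312) - 312*1023) + 361361)) = sqrt(700881 + sqrt((-192 - 2046 - 29952 - 319176) + 361361)) = sqrt(700881 + sqrt(-351366 + 361361)) = sqrt(700881 + sqrt(9995))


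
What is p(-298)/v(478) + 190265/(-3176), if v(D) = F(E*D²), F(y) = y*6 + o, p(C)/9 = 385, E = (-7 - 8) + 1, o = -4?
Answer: -182585122987/3047794408 ≈ -59.907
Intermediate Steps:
E = -14 (E = -15 + 1 = -14)
p(C) = 3465 (p(C) = 9*385 = 3465)
F(y) = -4 + 6*y (F(y) = y*6 - 4 = 6*y - 4 = -4 + 6*y)
v(D) = -4 - 84*D² (v(D) = -4 + 6*(-14*D²) = -4 - 84*D²)
p(-298)/v(478) + 190265/(-3176) = 3465/(-4 - 84*478²) + 190265/(-3176) = 3465/(-4 - 84*228484) + 190265*(-1/3176) = 3465/(-4 - 19192656) - 190265/3176 = 3465/(-19192660) - 190265/3176 = 3465*(-1/19192660) - 190265/3176 = -693/3838532 - 190265/3176 = -182585122987/3047794408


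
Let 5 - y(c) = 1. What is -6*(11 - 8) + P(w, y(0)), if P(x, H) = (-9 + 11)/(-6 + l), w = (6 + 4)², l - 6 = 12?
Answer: -107/6 ≈ -17.833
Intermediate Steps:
l = 18 (l = 6 + 12 = 18)
w = 100 (w = 10² = 100)
y(c) = 4 (y(c) = 5 - 1*1 = 5 - 1 = 4)
P(x, H) = ⅙ (P(x, H) = (-9 + 11)/(-6 + 18) = 2/12 = 2*(1/12) = ⅙)
-6*(11 - 8) + P(w, y(0)) = -6*(11 - 8) + ⅙ = -6*3 + ⅙ = -18 + ⅙ = -107/6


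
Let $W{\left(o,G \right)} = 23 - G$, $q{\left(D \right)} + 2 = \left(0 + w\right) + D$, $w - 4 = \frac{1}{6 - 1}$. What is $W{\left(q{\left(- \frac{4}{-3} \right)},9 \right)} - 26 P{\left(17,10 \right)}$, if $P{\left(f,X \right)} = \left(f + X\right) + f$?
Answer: $-1130$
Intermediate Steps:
$w = \frac{21}{5}$ ($w = 4 + \frac{1}{6 - 1} = 4 + \frac{1}{5} = \frac{21}{5} \approx 4.2$)
$q{\left(D \right)} = \frac{11}{5} + D$ ($q{\left(D \right)} = -2 + \left(\left(0 + \frac{21}{5}\right) + D\right) = -2 + \left(\frac{21}{5} + D\right) = \frac{11}{5} + D$)
$P{\left(f,X \right)} = X + 2 f$ ($P{\left(f,X \right)} = \left(X + f\right) + f = X + 2 f$)
$W{\left(q{\left(- \frac{4}{-3} \right)},9 \right)} - 26 P{\left(17,10 \right)} = \left(23 - 9\right) - 26 \left(10 + 2 \cdot 17\right) = \left(23 - 9\right) - 26 \left(10 + 34\right) = 14 - 1144 = -1130$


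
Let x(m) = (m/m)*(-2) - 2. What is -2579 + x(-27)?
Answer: -2583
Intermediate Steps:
x(m) = -4 (x(m) = 1*(-2) - 2 = -2 - 2 = -4)
-2579 + x(-27) = -2579 - 4 = -2583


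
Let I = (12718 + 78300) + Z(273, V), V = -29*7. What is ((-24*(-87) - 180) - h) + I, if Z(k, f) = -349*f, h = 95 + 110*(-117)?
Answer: 176548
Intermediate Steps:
V = -203
h = -12775 (h = 95 - 12870 = -12775)
I = 161865 (I = (12718 + 78300) - 349*(-203) = 91018 + 70847 = 161865)
((-24*(-87) - 180) - h) + I = ((-24*(-87) - 180) - 1*(-12775)) + 161865 = ((2088 - 180) + 12775) + 161865 = (1908 + 12775) + 161865 = 14683 + 161865 = 176548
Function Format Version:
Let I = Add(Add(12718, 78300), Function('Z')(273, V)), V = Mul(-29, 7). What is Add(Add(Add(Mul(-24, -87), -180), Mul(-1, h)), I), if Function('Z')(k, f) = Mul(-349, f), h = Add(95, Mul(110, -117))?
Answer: 176548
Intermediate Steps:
V = -203
h = -12775 (h = Add(95, -12870) = -12775)
I = 161865 (I = Add(Add(12718, 78300), Mul(-349, -203)) = Add(91018, 70847) = 161865)
Add(Add(Add(Mul(-24, -87), -180), Mul(-1, h)), I) = Add(Add(Add(Mul(-24, -87), -180), Mul(-1, -12775)), 161865) = Add(Add(Add(2088, -180), 12775), 161865) = Add(Add(1908, 12775), 161865) = Add(14683, 161865) = 176548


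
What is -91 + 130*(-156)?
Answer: -20371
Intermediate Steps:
-91 + 130*(-156) = -91 - 20280 = -20371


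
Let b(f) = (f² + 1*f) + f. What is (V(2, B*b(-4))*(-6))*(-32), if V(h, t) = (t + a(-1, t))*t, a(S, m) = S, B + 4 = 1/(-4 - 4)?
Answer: 215424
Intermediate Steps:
B = -33/8 (B = -4 + 1/(-4 - 4) = -4 + 1/(-8) = -4 - ⅛ = -33/8 ≈ -4.1250)
b(f) = f² + 2*f (b(f) = (f² + f) + f = (f + f²) + f = f² + 2*f)
V(h, t) = t*(-1 + t) (V(h, t) = (t - 1)*t = (-1 + t)*t = t*(-1 + t))
(V(2, B*b(-4))*(-6))*(-32) = (((-(-33)*(2 - 4)/2)*(-1 - (-33)*(2 - 4)/2))*(-6))*(-32) = (((-(-33)*(-2)/2)*(-1 - (-33)*(-2)/2))*(-6))*(-32) = (((-33/8*8)*(-1 - 33/8*8))*(-6))*(-32) = (-33*(-1 - 33)*(-6))*(-32) = (-33*(-34)*(-6))*(-32) = (1122*(-6))*(-32) = -6732*(-32) = 215424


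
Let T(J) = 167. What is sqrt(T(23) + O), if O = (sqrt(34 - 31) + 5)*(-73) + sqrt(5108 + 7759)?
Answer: sqrt(-198 + sqrt(12867) - 73*sqrt(3)) ≈ 14.526*I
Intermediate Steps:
O = -365 + sqrt(12867) - 73*sqrt(3) (O = (sqrt(3) + 5)*(-73) + sqrt(12867) = (5 + sqrt(3))*(-73) + sqrt(12867) = (-365 - 73*sqrt(3)) + sqrt(12867) = -365 + sqrt(12867) - 73*sqrt(3) ≈ -378.01)
sqrt(T(23) + O) = sqrt(167 + (-365 + sqrt(12867) - 73*sqrt(3))) = sqrt(-198 + sqrt(12867) - 73*sqrt(3))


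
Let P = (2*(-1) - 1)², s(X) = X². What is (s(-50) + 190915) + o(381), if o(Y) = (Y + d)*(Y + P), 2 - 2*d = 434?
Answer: 257765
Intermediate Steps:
d = -216 (d = 1 - ½*434 = 1 - 217 = -216)
P = 9 (P = (-2 - 1)² = (-3)² = 9)
o(Y) = (-216 + Y)*(9 + Y) (o(Y) = (Y - 216)*(Y + 9) = (-216 + Y)*(9 + Y))
(s(-50) + 190915) + o(381) = ((-50)² + 190915) + (-1944 + 381² - 207*381) = (2500 + 190915) + (-1944 + 145161 - 78867) = 193415 + 64350 = 257765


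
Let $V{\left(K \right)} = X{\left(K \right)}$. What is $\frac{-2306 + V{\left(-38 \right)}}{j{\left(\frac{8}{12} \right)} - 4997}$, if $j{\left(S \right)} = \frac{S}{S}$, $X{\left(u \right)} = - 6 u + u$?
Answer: $\frac{529}{1249} \approx 0.42354$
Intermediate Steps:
$X{\left(u \right)} = - 5 u$
$V{\left(K \right)} = - 5 K$
$j{\left(S \right)} = 1$
$\frac{-2306 + V{\left(-38 \right)}}{j{\left(\frac{8}{12} \right)} - 4997} = \frac{-2306 - -190}{1 - 4997} = \frac{-2306 + 190}{-4996} = \left(-2116\right) \left(- \frac{1}{4996}\right) = \frac{529}{1249}$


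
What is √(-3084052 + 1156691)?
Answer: I*√1927361 ≈ 1388.3*I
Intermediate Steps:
√(-3084052 + 1156691) = √(-1927361) = I*√1927361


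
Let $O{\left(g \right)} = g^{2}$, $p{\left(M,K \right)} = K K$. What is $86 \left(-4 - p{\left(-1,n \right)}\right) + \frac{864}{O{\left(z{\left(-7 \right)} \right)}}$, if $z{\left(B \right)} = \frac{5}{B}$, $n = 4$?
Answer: $- \frac{664}{25} \approx -26.56$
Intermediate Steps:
$p{\left(M,K \right)} = K^{2}$
$86 \left(-4 - p{\left(-1,n \right)}\right) + \frac{864}{O{\left(z{\left(-7 \right)} \right)}} = 86 \left(-4 - 4^{2}\right) + \frac{864}{\left(\frac{5}{-7}\right)^{2}} = 86 \left(-4 - 16\right) + \frac{864}{\left(5 \left(- \frac{1}{7}\right)\right)^{2}} = 86 \left(-4 - 16\right) + \frac{864}{\left(- \frac{5}{7}\right)^{2}} = 86 \left(-20\right) + \frac{864}{\frac{25}{49}} = -1720 + 864 \cdot \frac{49}{25} = -1720 + \frac{42336}{25} = - \frac{664}{25}$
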